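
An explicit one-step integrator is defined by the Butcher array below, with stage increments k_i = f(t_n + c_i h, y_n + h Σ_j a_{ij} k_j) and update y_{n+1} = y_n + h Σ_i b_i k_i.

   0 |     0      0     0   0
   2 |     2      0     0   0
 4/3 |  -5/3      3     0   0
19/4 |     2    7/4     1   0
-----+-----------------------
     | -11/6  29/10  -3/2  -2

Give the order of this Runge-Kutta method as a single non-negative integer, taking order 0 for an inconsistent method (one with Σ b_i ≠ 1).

b = (-11/6, 29/10, -3/2, -2)
c = (0, 2, 4/3, 19/4)
Ac = (0, 0, 6, 29/6)
Σ b_i: (-11/6)·1 + 29/10·1 + (-3/2)·1 + (-2)·1 = -73/30 ≠ 1 ⇒ order 0.

0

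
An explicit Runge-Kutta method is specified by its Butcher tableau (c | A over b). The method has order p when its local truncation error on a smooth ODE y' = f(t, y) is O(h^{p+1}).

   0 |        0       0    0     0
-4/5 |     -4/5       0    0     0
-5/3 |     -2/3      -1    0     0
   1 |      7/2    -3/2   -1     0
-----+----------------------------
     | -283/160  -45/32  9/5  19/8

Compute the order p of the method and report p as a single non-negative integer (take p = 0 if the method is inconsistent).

2

b = (-283/160, -45/32, 9/5, 19/8)
c = (0, -4/5, -5/3, 1)
Ac = (0, 0, 4/5, 43/15)
Σ b_i: (-283/160)·1 + (-45/32)·1 + 9/5·1 + 19/8·1 = 1 ✓
b·c: (-45/32)·(-4/5) + 9/5·(-5/3) + 19/8·1 = 1/2 ✓
b·c²: (-45/32)·16/25 + 9/5·25/9 + 19/8·1 = 259/40 ≠ 1/3 ⇒ order 2.
b·Ac: 9/5·4/5 + 19/8·43/15 = 4949/600 ≠ 1/6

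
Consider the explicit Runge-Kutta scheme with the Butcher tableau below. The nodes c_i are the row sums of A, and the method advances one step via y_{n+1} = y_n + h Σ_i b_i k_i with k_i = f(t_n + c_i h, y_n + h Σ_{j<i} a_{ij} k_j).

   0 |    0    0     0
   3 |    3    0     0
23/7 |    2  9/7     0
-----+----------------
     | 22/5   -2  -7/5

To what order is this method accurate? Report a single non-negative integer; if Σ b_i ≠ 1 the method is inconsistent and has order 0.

b = (22/5, -2, -7/5)
c = (0, 3, 23/7)
Ac = (0, 0, 27/7)
Σ b_i: 22/5·1 + (-2)·1 + (-7/5)·1 = 1 ✓
b·c: (-2)·3 + (-7/5)·23/7 = -53/5 ≠ 1/2 ⇒ order 1.

1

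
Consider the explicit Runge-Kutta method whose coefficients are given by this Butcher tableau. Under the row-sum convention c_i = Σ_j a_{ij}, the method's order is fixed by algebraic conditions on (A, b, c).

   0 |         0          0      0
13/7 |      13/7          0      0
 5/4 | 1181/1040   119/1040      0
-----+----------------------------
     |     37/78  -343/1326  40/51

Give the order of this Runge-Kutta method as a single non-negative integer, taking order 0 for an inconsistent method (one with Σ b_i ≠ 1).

b = (37/78, -343/1326, 40/51)
c = (0, 13/7, 5/4)
Ac = (0, 0, 17/80)
Σ b_i: 37/78·1 + (-343/1326)·1 + 40/51·1 = 1 ✓
b·c: (-343/1326)·13/7 + 40/51·5/4 = 1/2 ✓
b·c²: (-343/1326)·169/49 + 40/51·25/16 = 1/3 ✓
b·Ac: 40/51·17/80 = 1/6 ✓; 3 stages ⇒ order 3.

3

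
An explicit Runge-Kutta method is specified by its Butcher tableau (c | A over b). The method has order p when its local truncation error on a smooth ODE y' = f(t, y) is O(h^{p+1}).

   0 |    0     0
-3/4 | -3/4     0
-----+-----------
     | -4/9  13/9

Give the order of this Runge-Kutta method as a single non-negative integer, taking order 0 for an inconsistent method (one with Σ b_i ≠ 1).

b = (-4/9, 13/9)
c = (0, -3/4)
Σ b_i: (-4/9)·1 + 13/9·1 = 1 ✓
b·c: 13/9·(-3/4) = -13/12 ≠ 1/2 ⇒ order 1.

1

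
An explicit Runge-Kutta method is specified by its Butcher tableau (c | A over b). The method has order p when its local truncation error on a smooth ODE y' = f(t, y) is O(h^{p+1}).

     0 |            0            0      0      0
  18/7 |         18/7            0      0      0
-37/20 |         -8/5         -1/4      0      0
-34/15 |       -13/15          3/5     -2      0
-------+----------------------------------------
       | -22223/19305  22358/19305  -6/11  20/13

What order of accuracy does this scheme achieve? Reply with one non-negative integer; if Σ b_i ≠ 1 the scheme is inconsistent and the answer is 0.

b = (-22223/19305, 22358/19305, -6/11, 20/13)
c = (0, 18/7, -37/20, -34/15)
Ac = (0, 0, -9/14, 367/70)
Σ b_i: (-22223/19305)·1 + 22358/19305·1 + (-6/11)·1 + 20/13·1 = 1 ✓
b·c: 22358/19305·18/7 + (-6/11)·(-37/20) + 20/13·(-34/15) = 1/2 ✓
b·c²: 22358/19305·324/49 + (-6/11)·1369/400 + 20/13·1156/225 = 24676367/1801800 ≠ 1/3 ⇒ order 2.
b·Ac: (-6/11)·(-9/14) + 20/13·367/70 = 8425/1001 ≠ 1/6

2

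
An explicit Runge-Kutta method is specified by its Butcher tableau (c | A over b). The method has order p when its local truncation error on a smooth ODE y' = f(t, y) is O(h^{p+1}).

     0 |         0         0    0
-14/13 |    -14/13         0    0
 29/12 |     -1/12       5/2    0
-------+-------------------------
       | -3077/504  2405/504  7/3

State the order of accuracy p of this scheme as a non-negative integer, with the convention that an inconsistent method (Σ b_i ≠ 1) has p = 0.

b = (-3077/504, 2405/504, 7/3)
c = (0, -14/13, 29/12)
Ac = (0, 0, -35/13)
Σ b_i: (-3077/504)·1 + 2405/504·1 + 7/3·1 = 1 ✓
b·c: 2405/504·(-14/13) + 7/3·29/12 = 1/2 ✓
b·c²: 2405/504·196/169 + 7/3·841/144 = 107611/5616 ≠ 1/3 ⇒ order 2.
b·Ac: 7/3·(-35/13) = -245/39 ≠ 1/6

2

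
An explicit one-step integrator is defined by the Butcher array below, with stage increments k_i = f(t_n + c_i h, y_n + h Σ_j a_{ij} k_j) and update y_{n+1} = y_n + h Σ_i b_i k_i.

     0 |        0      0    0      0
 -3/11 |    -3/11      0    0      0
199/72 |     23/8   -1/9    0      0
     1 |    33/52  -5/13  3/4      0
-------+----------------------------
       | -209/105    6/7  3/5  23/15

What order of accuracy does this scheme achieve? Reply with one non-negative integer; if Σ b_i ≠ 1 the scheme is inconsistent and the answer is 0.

b = (-209/105, 6/7, 3/5, 23/15)
c = (0, -3/11, 199/72, 1)
Ac = (0, 0, 1/33, 29897/13728)
Σ b_i: (-209/105)·1 + 6/7·1 + 3/5·1 + 23/15·1 = 1 ✓
b·c: 6/7·(-3/11) + 3/5·199/72 + 23/15·1 = 27331/9240 ≠ 1/2 ⇒ order 1.

1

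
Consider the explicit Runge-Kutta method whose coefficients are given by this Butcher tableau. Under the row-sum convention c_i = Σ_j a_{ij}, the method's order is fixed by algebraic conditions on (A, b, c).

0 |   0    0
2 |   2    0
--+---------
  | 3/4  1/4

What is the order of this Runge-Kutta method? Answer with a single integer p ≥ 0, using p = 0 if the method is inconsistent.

b = (3/4, 1/4)
c = (0, 2)
Σ b_i: 3/4·1 + 1/4·1 = 1 ✓
b·c: 1/4·2 = 1/2 ✓; 2 stages ⇒ order 2.

2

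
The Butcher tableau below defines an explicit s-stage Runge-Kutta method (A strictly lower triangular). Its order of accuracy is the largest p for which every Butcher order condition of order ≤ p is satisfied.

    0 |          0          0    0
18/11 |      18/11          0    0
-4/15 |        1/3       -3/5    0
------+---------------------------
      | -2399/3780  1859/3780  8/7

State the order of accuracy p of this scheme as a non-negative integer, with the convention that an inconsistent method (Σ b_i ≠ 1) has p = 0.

2

b = (-2399/3780, 1859/3780, 8/7)
c = (0, 18/11, -4/15)
Ac = (0, 0, -54/55)
Σ b_i: (-2399/3780)·1 + 1859/3780·1 + 8/7·1 = 1 ✓
b·c: 1859/3780·18/11 + 8/7·(-4/15) = 1/2 ✓
b·c²: 1859/3780·324/121 + 8/7·16/225 = 24223/17325 ≠ 1/3 ⇒ order 2.
b·Ac: 8/7·(-54/55) = -432/385 ≠ 1/6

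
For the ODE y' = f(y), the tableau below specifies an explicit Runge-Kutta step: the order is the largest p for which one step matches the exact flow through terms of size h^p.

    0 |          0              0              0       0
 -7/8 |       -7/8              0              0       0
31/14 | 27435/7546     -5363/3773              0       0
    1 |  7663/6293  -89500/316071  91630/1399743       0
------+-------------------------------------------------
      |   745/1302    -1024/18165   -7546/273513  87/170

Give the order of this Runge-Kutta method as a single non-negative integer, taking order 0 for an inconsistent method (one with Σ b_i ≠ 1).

b = (745/1302, -1024/18165, -7546/273513, 87/170)
c = (0, -7/8, 31/14, 1)
Ac = (0, 0, 5363/4312, 205/522)
Σ b_i: 745/1302·1 + (-1024/18165)·1 + (-7546/273513)·1 + 87/170·1 = 1 ✓
b·c: (-1024/18165)·(-7/8) + (-7546/273513)·31/14 + 87/170·1 = 1/2 ✓
b·c²: (-1024/18165)·49/64 + (-7546/273513)·961/196 + 87/170·1 = 1/3 ✓
b·Ac: (-7546/273513)·5363/4312 + 87/170·205/522 = 1/6 ✓
b·c³: (-1024/18165)·(-343/512) + (-7546/273513)·29791/2744 + 87/170·1 = 1/4 ✓
b·(c∘Ac): (-7546/273513)·166253/60368 + 87/170·205/522 = 1/8 ✓
b·Ac²: (-7546/273513)·(-5363/4928) + 87/170·5/48 = 1/12 ✓
b·A²c: 87/170·85/1044 = 1/24 ✓; 4 stages ⇒ order 4.

4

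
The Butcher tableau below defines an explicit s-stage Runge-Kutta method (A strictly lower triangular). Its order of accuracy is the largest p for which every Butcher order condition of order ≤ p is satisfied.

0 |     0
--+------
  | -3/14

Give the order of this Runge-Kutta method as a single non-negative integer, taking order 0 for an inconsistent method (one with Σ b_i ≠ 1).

0

b = (-3/14)
c = (0)
Σ b_i: (-3/14)·1 = -3/14 ≠ 1 ⇒ order 0.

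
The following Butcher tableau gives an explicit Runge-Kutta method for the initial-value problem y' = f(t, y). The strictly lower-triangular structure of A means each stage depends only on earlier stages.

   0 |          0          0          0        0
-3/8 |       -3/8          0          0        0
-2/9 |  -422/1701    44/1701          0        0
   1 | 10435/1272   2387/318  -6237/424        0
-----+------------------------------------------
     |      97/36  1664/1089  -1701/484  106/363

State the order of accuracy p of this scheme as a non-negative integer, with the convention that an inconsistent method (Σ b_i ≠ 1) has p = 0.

4

b = (97/36, 1664/1089, -1701/484, 106/363)
c = (0, -3/8, -2/9, 1)
Ac = (0, 0, -11/1134, 385/848)
Σ b_i: 97/36·1 + 1664/1089·1 + (-1701/484)·1 + 106/363·1 = 1 ✓
b·c: 1664/1089·(-3/8) + (-1701/484)·(-2/9) + 106/363·1 = 1/2 ✓
b·c²: 1664/1089·9/64 + (-1701/484)·4/81 + 106/363·1 = 1/3 ✓
b·Ac: (-1701/484)·(-11/1134) + 106/363·385/848 = 1/6 ✓
b·c³: 1664/1089·(-27/512) + (-1701/484)·(-8/729) + 106/363·1 = 1/4 ✓
b·(c∘Ac): (-1701/484)·11/5103 + 106/363·385/848 = 1/8 ✓
b·Ac²: (-1701/484)·11/3024 + 106/363·2233/6784 = 1/12 ✓
b·A²c: 106/363·121/848 = 1/24 ✓; 4 stages ⇒ order 4.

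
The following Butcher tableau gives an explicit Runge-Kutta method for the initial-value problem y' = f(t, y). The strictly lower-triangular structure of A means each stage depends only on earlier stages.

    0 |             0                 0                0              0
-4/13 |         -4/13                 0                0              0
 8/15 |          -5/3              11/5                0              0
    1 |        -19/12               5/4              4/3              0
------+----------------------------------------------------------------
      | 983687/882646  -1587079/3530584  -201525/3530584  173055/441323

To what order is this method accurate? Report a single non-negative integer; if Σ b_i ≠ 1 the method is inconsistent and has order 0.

b = (983687/882646, -1587079/3530584, -201525/3530584, 173055/441323)
c = (0, -4/13, 8/15, 1)
Ac = (0, 0, -44/65, 191/585)
Σ b_i: 983687/882646·1 + (-1587079/3530584)·1 + (-201525/3530584)·1 + 173055/441323·1 = 1 ✓
b·c: (-1587079/3530584)·(-4/13) + (-201525/3530584)·8/15 + 173055/441323·1 = 1/2 ✓
b·c²: (-1587079/3530584)·16/169 + (-201525/3530584)·64/225 + 173055/441323·1 = 1/3 ✓
b·Ac: (-201525/3530584)·(-44/65) + 173055/441323·191/585 = 1/6 ✓
b·c³: (-1587079/3530584)·(-64/2197) + (-201525/3530584)·512/3375 + 173055/441323·1 = 102382351/258173955 ≠ 1/4 ⇒ order 3.
b·(c∘Ac): (-201525/3530584)·(-352/975) + 173055/441323·191/585 = 2558251/17211597 ≠ 1/8
b·Ac²: (-201525/3530584)·176/845 + 173055/441323·56764/114075 = 47306486/258173955 ≠ 1/12
b·A²c: 173055/441323·(-176/195) = -2030512/5737199 ≠ 1/24

3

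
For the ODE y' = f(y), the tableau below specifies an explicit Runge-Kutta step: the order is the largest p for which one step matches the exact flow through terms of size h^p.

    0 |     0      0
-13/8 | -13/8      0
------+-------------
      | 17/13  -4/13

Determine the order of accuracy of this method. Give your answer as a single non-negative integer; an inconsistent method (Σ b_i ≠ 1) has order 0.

b = (17/13, -4/13)
c = (0, -13/8)
Σ b_i: 17/13·1 + (-4/13)·1 = 1 ✓
b·c: (-4/13)·(-13/8) = 1/2 ✓; 2 stages ⇒ order 2.

2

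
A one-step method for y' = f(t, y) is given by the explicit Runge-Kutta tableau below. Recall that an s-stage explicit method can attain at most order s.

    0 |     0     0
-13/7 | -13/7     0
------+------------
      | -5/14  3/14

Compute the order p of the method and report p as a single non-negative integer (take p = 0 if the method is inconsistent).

b = (-5/14, 3/14)
c = (0, -13/7)
Σ b_i: (-5/14)·1 + 3/14·1 = -1/7 ≠ 1 ⇒ order 0.

0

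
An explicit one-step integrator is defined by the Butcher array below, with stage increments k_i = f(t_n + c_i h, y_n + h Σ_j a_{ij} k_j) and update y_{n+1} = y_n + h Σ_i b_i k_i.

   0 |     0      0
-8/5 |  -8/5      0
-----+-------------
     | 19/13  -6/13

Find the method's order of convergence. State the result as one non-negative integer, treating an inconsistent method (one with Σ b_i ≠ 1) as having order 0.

1

b = (19/13, -6/13)
c = (0, -8/5)
Σ b_i: 19/13·1 + (-6/13)·1 = 1 ✓
b·c: (-6/13)·(-8/5) = 48/65 ≠ 1/2 ⇒ order 1.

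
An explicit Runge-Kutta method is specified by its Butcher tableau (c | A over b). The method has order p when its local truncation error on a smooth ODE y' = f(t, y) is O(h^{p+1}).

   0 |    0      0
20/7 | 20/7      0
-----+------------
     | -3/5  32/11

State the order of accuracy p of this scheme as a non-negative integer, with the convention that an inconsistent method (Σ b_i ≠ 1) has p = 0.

0

b = (-3/5, 32/11)
c = (0, 20/7)
Σ b_i: (-3/5)·1 + 32/11·1 = 127/55 ≠ 1 ⇒ order 0.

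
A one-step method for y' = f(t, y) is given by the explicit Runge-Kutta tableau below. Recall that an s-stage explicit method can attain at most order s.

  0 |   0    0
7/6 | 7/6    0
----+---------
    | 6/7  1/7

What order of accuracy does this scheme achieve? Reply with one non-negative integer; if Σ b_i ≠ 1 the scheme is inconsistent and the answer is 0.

1

b = (6/7, 1/7)
c = (0, 7/6)
Σ b_i: 6/7·1 + 1/7·1 = 1 ✓
b·c: 1/7·7/6 = 1/6 ≠ 1/2 ⇒ order 1.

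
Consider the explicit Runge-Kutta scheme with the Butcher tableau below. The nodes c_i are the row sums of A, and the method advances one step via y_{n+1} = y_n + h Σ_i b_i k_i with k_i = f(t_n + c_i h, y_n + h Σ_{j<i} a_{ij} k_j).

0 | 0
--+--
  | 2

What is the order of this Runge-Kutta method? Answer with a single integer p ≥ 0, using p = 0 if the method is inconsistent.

b = (2)
c = (0)
Σ b_i: 2·1 = 2 ≠ 1 ⇒ order 0.

0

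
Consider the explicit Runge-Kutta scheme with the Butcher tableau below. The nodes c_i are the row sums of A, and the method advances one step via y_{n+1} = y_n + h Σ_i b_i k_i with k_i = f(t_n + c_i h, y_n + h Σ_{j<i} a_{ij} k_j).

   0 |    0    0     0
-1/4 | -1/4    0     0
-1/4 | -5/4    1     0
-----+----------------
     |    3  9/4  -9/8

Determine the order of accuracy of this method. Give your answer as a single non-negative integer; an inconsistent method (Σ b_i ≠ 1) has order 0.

b = (3, 9/4, -9/8)
c = (0, -1/4, -1/4)
Ac = (0, 0, -1/4)
Σ b_i: 3·1 + 9/4·1 + (-9/8)·1 = 33/8 ≠ 1 ⇒ order 0.

0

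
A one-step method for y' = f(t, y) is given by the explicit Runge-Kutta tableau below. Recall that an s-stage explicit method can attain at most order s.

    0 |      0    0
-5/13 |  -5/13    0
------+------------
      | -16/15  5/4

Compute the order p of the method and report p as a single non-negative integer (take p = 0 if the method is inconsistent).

b = (-16/15, 5/4)
c = (0, -5/13)
Σ b_i: (-16/15)·1 + 5/4·1 = 11/60 ≠ 1 ⇒ order 0.

0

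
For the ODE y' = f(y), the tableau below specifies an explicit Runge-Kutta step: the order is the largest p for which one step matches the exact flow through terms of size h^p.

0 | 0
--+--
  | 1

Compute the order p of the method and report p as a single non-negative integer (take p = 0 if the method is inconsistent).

b = (1)
c = (0)
Σ b_i: 1·1 = 1 ✓; 1 stage ⇒ order 1.

1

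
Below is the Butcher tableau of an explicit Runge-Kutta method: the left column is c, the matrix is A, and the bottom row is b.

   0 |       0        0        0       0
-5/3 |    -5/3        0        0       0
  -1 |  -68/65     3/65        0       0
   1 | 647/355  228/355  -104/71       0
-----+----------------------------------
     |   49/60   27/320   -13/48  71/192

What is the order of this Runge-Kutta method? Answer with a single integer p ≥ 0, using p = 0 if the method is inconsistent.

4

b = (49/60, 27/320, -13/48, 71/192)
c = (0, -5/3, -1, 1)
Ac = (0, 0, -1/13, 28/71)
Σ b_i: 49/60·1 + 27/320·1 + (-13/48)·1 + 71/192·1 = 1 ✓
b·c: 27/320·(-5/3) + (-13/48)·(-1) + 71/192·1 = 1/2 ✓
b·c²: 27/320·25/9 + (-13/48)·1 + 71/192·1 = 1/3 ✓
b·Ac: (-13/48)·(-1/13) + 71/192·28/71 = 1/6 ✓
b·c³: 27/320·(-125/27) + (-13/48)·(-1) + 71/192·1 = 1/4 ✓
b·(c∘Ac): (-13/48)·1/13 + 71/192·28/71 = 1/8 ✓
b·Ac²: (-13/48)·5/39 + 71/192·68/213 = 1/12 ✓
b·A²c: 71/192·8/71 = 1/24 ✓; 4 stages ⇒ order 4.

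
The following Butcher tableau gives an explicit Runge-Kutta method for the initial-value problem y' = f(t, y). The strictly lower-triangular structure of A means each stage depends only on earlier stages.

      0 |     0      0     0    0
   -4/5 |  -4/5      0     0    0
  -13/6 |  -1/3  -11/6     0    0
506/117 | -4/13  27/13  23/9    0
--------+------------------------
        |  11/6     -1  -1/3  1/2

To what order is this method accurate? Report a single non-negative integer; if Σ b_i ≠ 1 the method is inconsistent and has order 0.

1

b = (11/6, -1, -1/3, 1/2)
c = (0, -4/5, -13/6, 506/117)
Ac = (0, 0, 22/15, -25267/3510)
Σ b_i: 11/6·1 + (-1)·1 + (-1/3)·1 + 1/2·1 = 1 ✓
b·c: (-1)·(-4/5) + (-1/3)·(-13/6) + 1/2·506/117 = 479/130 ≠ 1/2 ⇒ order 1.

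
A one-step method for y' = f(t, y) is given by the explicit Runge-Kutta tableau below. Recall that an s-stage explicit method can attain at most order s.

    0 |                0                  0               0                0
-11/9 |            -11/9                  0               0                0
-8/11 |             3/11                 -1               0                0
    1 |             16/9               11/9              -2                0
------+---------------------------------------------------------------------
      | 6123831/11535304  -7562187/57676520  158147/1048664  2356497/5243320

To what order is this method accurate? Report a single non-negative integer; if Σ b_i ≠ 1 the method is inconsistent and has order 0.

3

b = (6123831/11535304, -7562187/57676520, 158147/1048664, 2356497/5243320)
c = (0, -11/9, -8/11, 1)
Ac = (0, 0, 11/9, -35/891)
Σ b_i: 6123831/11535304·1 + (-7562187/57676520)·1 + 158147/1048664·1 + 2356497/5243320·1 = 1 ✓
b·c: (-7562187/57676520)·(-11/9) + 158147/1048664·(-8/11) + 2356497/5243320·1 = 1/2 ✓
b·c²: (-7562187/57676520)·121/81 + 158147/1048664·64/121 + 2356497/5243320·1 = 1/3 ✓
b·Ac: 158147/1048664·11/9 + 2356497/5243320·(-35/891) = 1/6 ✓
b·c³: (-7562187/57676520)·(-1331/729) + 158147/1048664·(-512/1331) + 2356497/5243320·1 = 49116379/77863302 ≠ 1/4 ⇒ order 3.
b·(c∘Ac): 158147/1048664·(-8/9) + 2356497/5243320·(-35/891) = -1431797/9437976 ≠ 1/8
b·Ac²: 158147/1048664·(-121/81) + 2356497/5243320·67739/88209 = 46660261/389316510 ≠ 1/12
b·A²c: 2356497/5243320·(-22/9) = -2880163/2621660 ≠ 1/24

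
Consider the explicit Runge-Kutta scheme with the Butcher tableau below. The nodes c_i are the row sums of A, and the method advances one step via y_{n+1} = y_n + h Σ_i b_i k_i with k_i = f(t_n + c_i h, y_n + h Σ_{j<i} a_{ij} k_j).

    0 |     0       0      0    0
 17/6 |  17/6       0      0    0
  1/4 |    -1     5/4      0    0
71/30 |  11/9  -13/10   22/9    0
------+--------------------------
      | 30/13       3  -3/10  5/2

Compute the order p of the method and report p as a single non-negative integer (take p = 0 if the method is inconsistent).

b = (30/13, 3, -3/10, 5/2)
c = (0, 17/6, 1/4, 71/30)
Ac = (0, 0, 85/24, -553/180)
Σ b_i: 30/13·1 + 3·1 + (-3/10)·1 + 5/2·1 = 488/65 ≠ 1 ⇒ order 0.

0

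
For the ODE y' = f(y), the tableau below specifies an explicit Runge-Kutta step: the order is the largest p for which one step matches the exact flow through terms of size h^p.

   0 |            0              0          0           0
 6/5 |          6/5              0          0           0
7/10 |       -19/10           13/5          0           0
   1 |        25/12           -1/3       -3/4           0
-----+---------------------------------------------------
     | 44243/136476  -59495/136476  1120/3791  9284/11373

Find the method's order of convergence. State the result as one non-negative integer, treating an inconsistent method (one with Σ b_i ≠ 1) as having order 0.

3

b = (44243/136476, -59495/136476, 1120/3791, 9284/11373)
c = (0, 6/5, 7/10, 1)
Ac = (0, 0, 78/25, -37/40)
Σ b_i: 44243/136476·1 + (-59495/136476)·1 + 1120/3791·1 + 9284/11373·1 = 1 ✓
b·c: (-59495/136476)·6/5 + 1120/3791·7/10 + 9284/11373·1 = 1/2 ✓
b·c²: (-59495/136476)·36/25 + 1120/3791·49/100 + 9284/11373·1 = 1/3 ✓
b·Ac: 1120/3791·78/25 + 9284/11373·(-37/40) = 1/6 ✓
b·c³: (-59495/136476)·216/125 + 1120/3791·343/1000 + 9284/11373·1 = 9346/56865 ≠ 1/4 ⇒ order 3.
b·(c∘Ac): 1120/3791·273/125 + 9284/11373·(-37/40) = -62473/568650 ≠ 1/8
b·Ac²: 1120/3791·468/125 + 9284/11373·(-339/400) = 31411/75820 ≠ 1/12
b·A²c: 9284/11373·(-117/50) = -181038/94775 ≠ 1/24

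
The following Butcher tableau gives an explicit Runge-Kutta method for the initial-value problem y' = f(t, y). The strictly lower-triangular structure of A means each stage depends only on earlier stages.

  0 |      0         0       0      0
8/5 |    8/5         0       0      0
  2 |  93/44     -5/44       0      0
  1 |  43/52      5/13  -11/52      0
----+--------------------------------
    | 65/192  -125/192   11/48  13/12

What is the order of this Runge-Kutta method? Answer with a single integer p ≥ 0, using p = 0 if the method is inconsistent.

4

b = (65/192, -125/192, 11/48, 13/12)
c = (0, 8/5, 2, 1)
Ac = (0, 0, -2/11, 5/26)
Σ b_i: 65/192·1 + (-125/192)·1 + 11/48·1 + 13/12·1 = 1 ✓
b·c: (-125/192)·8/5 + 11/48·2 + 13/12·1 = 1/2 ✓
b·c²: (-125/192)·64/25 + 11/48·4 + 13/12·1 = 1/3 ✓
b·Ac: 11/48·(-2/11) + 13/12·5/26 = 1/6 ✓
b·c³: (-125/192)·512/125 + 11/48·8 + 13/12·1 = 1/4 ✓
b·(c∘Ac): 11/48·(-4/11) + 13/12·5/26 = 1/8 ✓
b·Ac²: 11/48·(-16/55) + 13/12·9/65 = 1/12 ✓
b·A²c: 13/12·1/26 = 1/24 ✓; 4 stages ⇒ order 4.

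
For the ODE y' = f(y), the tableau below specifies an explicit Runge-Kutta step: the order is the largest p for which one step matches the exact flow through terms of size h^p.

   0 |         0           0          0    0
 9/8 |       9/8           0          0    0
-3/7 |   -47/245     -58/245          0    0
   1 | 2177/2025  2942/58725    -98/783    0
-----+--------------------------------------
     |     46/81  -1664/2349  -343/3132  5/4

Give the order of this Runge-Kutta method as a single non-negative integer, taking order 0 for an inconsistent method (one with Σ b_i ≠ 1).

4

b = (46/81, -1664/2349, -343/3132, 5/4)
c = (0, 9/8, -3/7, 1)
Ac = (0, 0, -261/980, 11/100)
Σ b_i: 46/81·1 + (-1664/2349)·1 + (-343/3132)·1 + 5/4·1 = 1 ✓
b·c: (-1664/2349)·9/8 + (-343/3132)·(-3/7) + 5/4·1 = 1/2 ✓
b·c²: (-1664/2349)·81/64 + (-343/3132)·9/49 + 5/4·1 = 1/3 ✓
b·Ac: (-343/3132)·(-261/980) + 5/4·11/100 = 1/6 ✓
b·c³: (-1664/2349)·729/512 + (-343/3132)·(-27/343) + 5/4·1 = 1/4 ✓
b·(c∘Ac): (-343/3132)·783/6860 + 5/4·11/100 = 1/8 ✓
b·Ac²: (-343/3132)·(-2349/7840) + 5/4·97/2400 = 1/12 ✓
b·A²c: 5/4·1/30 = 1/24 ✓; 4 stages ⇒ order 4.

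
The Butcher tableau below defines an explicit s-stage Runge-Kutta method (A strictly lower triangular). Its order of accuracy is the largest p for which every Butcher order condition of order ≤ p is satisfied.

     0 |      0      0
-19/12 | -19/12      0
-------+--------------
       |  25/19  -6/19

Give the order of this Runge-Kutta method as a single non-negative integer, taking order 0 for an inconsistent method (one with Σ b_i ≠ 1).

2

b = (25/19, -6/19)
c = (0, -19/12)
Σ b_i: 25/19·1 + (-6/19)·1 = 1 ✓
b·c: (-6/19)·(-19/12) = 1/2 ✓; 2 stages ⇒ order 2.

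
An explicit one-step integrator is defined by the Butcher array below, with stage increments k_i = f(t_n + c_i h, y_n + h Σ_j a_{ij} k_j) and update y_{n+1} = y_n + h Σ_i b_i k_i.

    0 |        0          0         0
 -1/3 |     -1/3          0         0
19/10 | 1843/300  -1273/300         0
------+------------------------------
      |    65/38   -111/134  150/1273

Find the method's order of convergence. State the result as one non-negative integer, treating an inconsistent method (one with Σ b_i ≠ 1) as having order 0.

3

b = (65/38, -111/134, 150/1273)
c = (0, -1/3, 19/10)
Ac = (0, 0, 1273/900)
Σ b_i: 65/38·1 + (-111/134)·1 + 150/1273·1 = 1 ✓
b·c: (-111/134)·(-1/3) + 150/1273·19/10 = 1/2 ✓
b·c²: (-111/134)·1/9 + 150/1273·361/100 = 1/3 ✓
b·Ac: 150/1273·1273/900 = 1/6 ✓; 3 stages ⇒ order 3.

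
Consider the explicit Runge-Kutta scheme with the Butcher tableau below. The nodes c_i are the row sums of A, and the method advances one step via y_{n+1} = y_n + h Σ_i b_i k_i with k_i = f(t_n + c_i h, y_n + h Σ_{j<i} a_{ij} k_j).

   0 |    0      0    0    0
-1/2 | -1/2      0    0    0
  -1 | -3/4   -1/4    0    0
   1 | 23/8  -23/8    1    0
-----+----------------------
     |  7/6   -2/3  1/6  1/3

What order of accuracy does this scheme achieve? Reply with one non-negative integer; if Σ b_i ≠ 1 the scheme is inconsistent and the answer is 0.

b = (7/6, -2/3, 1/6, 1/3)
c = (0, -1/2, -1, 1)
Ac = (0, 0, 1/8, 7/16)
Σ b_i: 7/6·1 + (-2/3)·1 + 1/6·1 + 1/3·1 = 1 ✓
b·c: (-2/3)·(-1/2) + 1/6·(-1) + 1/3·1 = 1/2 ✓
b·c²: (-2/3)·1/4 + 1/6·1 + 1/3·1 = 1/3 ✓
b·Ac: 1/6·1/8 + 1/3·7/16 = 1/6 ✓
b·c³: (-2/3)·(-1/8) + 1/6·(-1) + 1/3·1 = 1/4 ✓
b·(c∘Ac): 1/6·(-1/8) + 1/3·7/16 = 1/8 ✓
b·Ac²: 1/6·(-1/16) + 1/3·9/32 = 1/12 ✓
b·A²c: 1/3·1/8 = 1/24 ✓; 4 stages ⇒ order 4.

4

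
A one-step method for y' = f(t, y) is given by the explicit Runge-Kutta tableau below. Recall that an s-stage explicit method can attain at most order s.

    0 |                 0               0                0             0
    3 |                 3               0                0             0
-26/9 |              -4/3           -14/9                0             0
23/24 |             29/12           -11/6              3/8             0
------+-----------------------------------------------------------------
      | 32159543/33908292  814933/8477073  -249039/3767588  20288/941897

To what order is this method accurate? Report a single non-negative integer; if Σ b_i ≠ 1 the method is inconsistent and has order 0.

3

b = (32159543/33908292, 814933/8477073, -249039/3767588, 20288/941897)
c = (0, 3, -26/9, 23/24)
Ac = (0, 0, -14/3, -79/12)
Σ b_i: 32159543/33908292·1 + 814933/8477073·1 + (-249039/3767588)·1 + 20288/941897·1 = 1 ✓
b·c: 814933/8477073·3 + (-249039/3767588)·(-26/9) + 20288/941897·23/24 = 1/2 ✓
b·c²: 814933/8477073·9 + (-249039/3767588)·676/81 + 20288/941897·529/576 = 1/3 ✓
b·Ac: (-249039/3767588)·(-14/3) + 20288/941897·(-79/12) = 1/6 ✓
b·c³: 814933/8477073·27 + (-249039/3767588)·(-17576/729) + 20288/941897·12167/13824 = 2568491561/610349256 ≠ 1/4 ⇒ order 3.
b·(c∘Ac): (-249039/3767588)·364/27 + 20288/941897·(-1817/288) = -8706161/8477073 ≠ 1/8
b·Ac²: (-249039/3767588)·(-14) + 20288/941897·(-361/27) = 32420435/50862438 ≠ 1/12
b·A²c: 20288/941897·(-7/4) = -35504/941897 ≠ 1/24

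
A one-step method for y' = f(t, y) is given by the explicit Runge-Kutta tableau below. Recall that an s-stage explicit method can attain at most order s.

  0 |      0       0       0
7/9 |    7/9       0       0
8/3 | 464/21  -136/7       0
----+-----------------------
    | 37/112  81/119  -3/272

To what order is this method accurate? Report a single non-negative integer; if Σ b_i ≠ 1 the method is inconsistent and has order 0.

b = (37/112, 81/119, -3/272)
c = (0, 7/9, 8/3)
Ac = (0, 0, -136/9)
Σ b_i: 37/112·1 + 81/119·1 + (-3/272)·1 = 1 ✓
b·c: 81/119·7/9 + (-3/272)·8/3 = 1/2 ✓
b·c²: 81/119·49/81 + (-3/272)·64/9 = 1/3 ✓
b·Ac: (-3/272)·(-136/9) = 1/6 ✓; 3 stages ⇒ order 3.

3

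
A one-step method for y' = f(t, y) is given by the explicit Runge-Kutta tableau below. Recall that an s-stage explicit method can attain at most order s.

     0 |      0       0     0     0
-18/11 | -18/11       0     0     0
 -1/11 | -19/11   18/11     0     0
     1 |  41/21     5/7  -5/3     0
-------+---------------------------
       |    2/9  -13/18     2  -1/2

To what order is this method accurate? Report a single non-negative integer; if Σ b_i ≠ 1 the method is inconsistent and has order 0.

2

b = (2/9, -13/18, 2, -1/2)
c = (0, -18/11, -1/11, 1)
Ac = (0, 0, -324/121, -235/231)
Σ b_i: 2/9·1 + (-13/18)·1 + 2·1 + (-1/2)·1 = 1 ✓
b·c: (-13/18)·(-18/11) + 2·(-1/11) + (-1/2)·1 = 1/2 ✓
b·c²: (-13/18)·324/121 + 2·1/121 + (-1/2)·1 = -585/242 ≠ 1/3 ⇒ order 2.
b·Ac: 2·(-324/121) + (-1/2)·(-235/231) = -24631/5082 ≠ 1/6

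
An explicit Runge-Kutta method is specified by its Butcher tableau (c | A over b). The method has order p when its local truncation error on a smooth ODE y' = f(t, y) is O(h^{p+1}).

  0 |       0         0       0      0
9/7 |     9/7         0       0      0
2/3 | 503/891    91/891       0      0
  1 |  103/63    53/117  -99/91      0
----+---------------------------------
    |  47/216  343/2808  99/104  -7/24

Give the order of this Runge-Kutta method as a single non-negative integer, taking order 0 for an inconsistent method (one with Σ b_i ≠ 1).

b = (47/216, 343/2808, 99/104, -7/24)
c = (0, 9/7, 2/3, 1)
Ac = (0, 0, 13/99, -1/7)
Σ b_i: 47/216·1 + 343/2808·1 + 99/104·1 + (-7/24)·1 = 1 ✓
b·c: 343/2808·9/7 + 99/104·2/3 + (-7/24)·1 = 1/2 ✓
b·c²: 343/2808·81/49 + 99/104·4/9 + (-7/24)·1 = 1/3 ✓
b·Ac: 99/104·13/99 + (-7/24)·(-1/7) = 1/6 ✓
b·c³: 343/2808·729/343 + 99/104·8/27 + (-7/24)·1 = 1/4 ✓
b·(c∘Ac): 99/104·26/297 + (-7/24)·(-1/7) = 1/8 ✓
b·Ac²: 99/104·13/77 + (-7/24)·13/49 = 1/12 ✓
b·A²c: (-7/24)·(-1/7) = 1/24 ✓; 4 stages ⇒ order 4.

4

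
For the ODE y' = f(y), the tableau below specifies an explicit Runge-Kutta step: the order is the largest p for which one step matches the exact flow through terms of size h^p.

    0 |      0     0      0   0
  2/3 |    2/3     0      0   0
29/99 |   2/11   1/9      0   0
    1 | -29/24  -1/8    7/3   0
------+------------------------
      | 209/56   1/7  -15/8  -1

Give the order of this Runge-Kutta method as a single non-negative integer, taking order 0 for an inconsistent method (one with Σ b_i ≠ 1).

1

b = (209/56, 1/7, -15/8, -1)
c = (0, 2/3, 29/99, 1)
Ac = (0, 0, 2/27, 713/1188)
Σ b_i: 209/56·1 + 1/7·1 + (-15/8)·1 + (-1)·1 = 1 ✓
b·c: 1/7·2/3 + (-15/8)·29/99 + (-1)·1 = -2687/1848 ≠ 1/2 ⇒ order 1.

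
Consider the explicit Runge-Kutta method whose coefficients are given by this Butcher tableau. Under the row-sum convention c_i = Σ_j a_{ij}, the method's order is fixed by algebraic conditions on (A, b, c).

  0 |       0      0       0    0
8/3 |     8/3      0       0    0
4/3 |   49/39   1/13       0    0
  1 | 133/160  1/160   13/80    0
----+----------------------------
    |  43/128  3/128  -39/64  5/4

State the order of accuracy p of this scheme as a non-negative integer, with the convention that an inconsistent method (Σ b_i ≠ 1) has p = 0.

b = (43/128, 3/128, -39/64, 5/4)
c = (0, 8/3, 4/3, 1)
Ac = (0, 0, 8/39, 7/30)
Σ b_i: 43/128·1 + 3/128·1 + (-39/64)·1 + 5/4·1 = 1 ✓
b·c: 3/128·8/3 + (-39/64)·4/3 + 5/4·1 = 1/2 ✓
b·c²: 3/128·64/9 + (-39/64)·16/9 + 5/4·1 = 1/3 ✓
b·Ac: (-39/64)·8/39 + 5/4·7/30 = 1/6 ✓
b·c³: 3/128·512/27 + (-39/64)·64/27 + 5/4·1 = 1/4 ✓
b·(c∘Ac): (-39/64)·32/117 + 5/4·7/30 = 1/8 ✓
b·Ac²: (-39/64)·64/117 + 5/4·1/3 = 1/12 ✓
b·A²c: 5/4·1/30 = 1/24 ✓; 4 stages ⇒ order 4.

4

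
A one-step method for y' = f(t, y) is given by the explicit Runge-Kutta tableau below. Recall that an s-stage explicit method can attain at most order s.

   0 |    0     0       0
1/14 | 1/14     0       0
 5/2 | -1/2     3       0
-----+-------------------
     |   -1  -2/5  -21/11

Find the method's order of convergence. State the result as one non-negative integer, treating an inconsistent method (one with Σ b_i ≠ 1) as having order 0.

0

b = (-1, -2/5, -21/11)
c = (0, 1/14, 5/2)
Ac = (0, 0, 3/14)
Σ b_i: (-1)·1 + (-2/5)·1 + (-21/11)·1 = -182/55 ≠ 1 ⇒ order 0.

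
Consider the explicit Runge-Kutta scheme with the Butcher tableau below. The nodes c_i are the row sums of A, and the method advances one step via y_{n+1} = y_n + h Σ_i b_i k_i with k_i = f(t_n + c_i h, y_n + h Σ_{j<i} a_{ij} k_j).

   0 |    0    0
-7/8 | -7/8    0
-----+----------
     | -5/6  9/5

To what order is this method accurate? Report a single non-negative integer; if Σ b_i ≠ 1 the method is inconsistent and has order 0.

0

b = (-5/6, 9/5)
c = (0, -7/8)
Σ b_i: (-5/6)·1 + 9/5·1 = 29/30 ≠ 1 ⇒ order 0.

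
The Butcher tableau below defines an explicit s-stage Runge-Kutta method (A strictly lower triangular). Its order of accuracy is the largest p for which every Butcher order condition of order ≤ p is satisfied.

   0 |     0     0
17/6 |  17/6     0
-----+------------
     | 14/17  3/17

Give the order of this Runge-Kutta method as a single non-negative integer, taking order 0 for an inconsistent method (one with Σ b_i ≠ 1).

2

b = (14/17, 3/17)
c = (0, 17/6)
Σ b_i: 14/17·1 + 3/17·1 = 1 ✓
b·c: 3/17·17/6 = 1/2 ✓; 2 stages ⇒ order 2.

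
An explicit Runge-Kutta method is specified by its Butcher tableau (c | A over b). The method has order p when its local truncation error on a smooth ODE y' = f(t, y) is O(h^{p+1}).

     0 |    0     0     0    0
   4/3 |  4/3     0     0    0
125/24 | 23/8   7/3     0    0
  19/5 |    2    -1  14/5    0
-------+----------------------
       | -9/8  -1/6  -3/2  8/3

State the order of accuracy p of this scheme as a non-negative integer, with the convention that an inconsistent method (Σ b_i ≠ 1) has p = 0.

0

b = (-9/8, -1/6, -3/2, 8/3)
c = (0, 4/3, 125/24, 19/5)
Ac = (0, 0, 28/9, 53/4)
Σ b_i: (-9/8)·1 + (-1/6)·1 + (-3/2)·1 + 8/3·1 = -1/8 ≠ 1 ⇒ order 0.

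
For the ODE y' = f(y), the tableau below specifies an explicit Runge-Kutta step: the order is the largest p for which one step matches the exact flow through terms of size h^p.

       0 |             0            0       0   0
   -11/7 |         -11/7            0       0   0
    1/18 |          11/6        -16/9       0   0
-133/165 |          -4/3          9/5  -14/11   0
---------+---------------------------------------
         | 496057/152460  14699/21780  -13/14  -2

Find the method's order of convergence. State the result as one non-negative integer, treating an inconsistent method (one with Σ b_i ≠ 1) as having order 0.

b = (496057/152460, 14699/21780, -13/14, -2)
c = (0, -11/7, 1/18, -133/165)
Ac = (0, 0, 176/63, -10046/3465)
Σ b_i: 496057/152460·1 + 14699/21780·1 + (-13/14)·1 + (-2)·1 = 1 ✓
b·c: 14699/21780·(-11/7) + (-13/14)·1/18 + (-2)·(-133/165) = 1/2 ✓
b·c²: 14699/21780·121/49 + (-13/14)·1/324 + (-2)·17689/27225 = 34983251/96049800 ≠ 1/3 ⇒ order 2.
b·Ac: (-13/14)·176/63 + (-2)·(-10046/3465) = 8636/2695 ≠ 1/6

2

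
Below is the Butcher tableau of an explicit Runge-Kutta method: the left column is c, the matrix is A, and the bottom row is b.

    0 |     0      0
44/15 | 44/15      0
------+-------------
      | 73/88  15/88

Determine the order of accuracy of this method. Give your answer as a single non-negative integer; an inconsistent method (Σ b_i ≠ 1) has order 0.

b = (73/88, 15/88)
c = (0, 44/15)
Σ b_i: 73/88·1 + 15/88·1 = 1 ✓
b·c: 15/88·44/15 = 1/2 ✓; 2 stages ⇒ order 2.

2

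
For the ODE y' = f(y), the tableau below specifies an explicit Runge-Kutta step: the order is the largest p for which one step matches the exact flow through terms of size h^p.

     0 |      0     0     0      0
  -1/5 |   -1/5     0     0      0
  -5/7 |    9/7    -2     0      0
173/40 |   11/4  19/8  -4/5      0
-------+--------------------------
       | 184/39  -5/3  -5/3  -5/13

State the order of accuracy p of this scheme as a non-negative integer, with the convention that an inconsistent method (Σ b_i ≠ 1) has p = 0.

1

b = (184/39, -5/3, -5/3, -5/13)
c = (0, -1/5, -5/7, 173/40)
Ac = (0, 0, 2/5, 27/280)
Σ b_i: 184/39·1 + (-5/3)·1 + (-5/3)·1 + (-5/13)·1 = 1 ✓
b·c: (-5/3)·(-1/5) + (-5/3)·(-5/7) + (-5/13)·173/40 = -305/2184 ≠ 1/2 ⇒ order 1.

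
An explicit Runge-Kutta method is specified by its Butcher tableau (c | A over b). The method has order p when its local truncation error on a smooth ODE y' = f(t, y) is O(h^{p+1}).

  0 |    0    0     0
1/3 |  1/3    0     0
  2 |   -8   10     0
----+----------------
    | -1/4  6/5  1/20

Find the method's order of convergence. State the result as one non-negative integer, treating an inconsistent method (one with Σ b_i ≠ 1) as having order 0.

b = (-1/4, 6/5, 1/20)
c = (0, 1/3, 2)
Ac = (0, 0, 10/3)
Σ b_i: (-1/4)·1 + 6/5·1 + 1/20·1 = 1 ✓
b·c: 6/5·1/3 + 1/20·2 = 1/2 ✓
b·c²: 6/5·1/9 + 1/20·4 = 1/3 ✓
b·Ac: 1/20·10/3 = 1/6 ✓; 3 stages ⇒ order 3.

3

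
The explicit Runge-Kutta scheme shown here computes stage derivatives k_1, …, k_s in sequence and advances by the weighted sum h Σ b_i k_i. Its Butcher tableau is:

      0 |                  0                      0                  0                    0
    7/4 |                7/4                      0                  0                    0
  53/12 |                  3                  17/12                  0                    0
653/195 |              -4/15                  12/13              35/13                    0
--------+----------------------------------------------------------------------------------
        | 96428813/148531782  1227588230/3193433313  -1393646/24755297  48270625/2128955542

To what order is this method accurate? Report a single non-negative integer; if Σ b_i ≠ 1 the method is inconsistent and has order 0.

3

b = (96428813/148531782, 1227588230/3193433313, -1393646/24755297, 48270625/2128955542)
c = (0, 7/4, 53/12, 653/195)
Ac = (0, 0, 119/48, 2107/156)
Σ b_i: 96428813/148531782·1 + 1227588230/3193433313·1 + (-1393646/24755297)·1 + 48270625/2128955542·1 = 1 ✓
b·c: 1227588230/3193433313·7/4 + (-1393646/24755297)·53/12 + 48270625/2128955542·653/195 = 1/2 ✓
b·c²: 1227588230/3193433313·49/16 + (-1393646/24755297)·2809/144 + 48270625/2128955542·426409/38025 = 1/3 ✓
b·Ac: (-1393646/24755297)·119/48 + 48270625/2128955542·2107/156 = 1/6 ✓
b·c³: 1227588230/3193433313·343/64 + (-1393646/24755297)·148877/1728 + 48270625/2128955542·278445077/7414875 = -19251702151/9930410568 ≠ 1/4 ⇒ order 3.
b·(c∘Ac): (-1393646/24755297)·6307/576 + 48270625/2128955542·1375871/30420 = 138878659/339501216 ≠ 1/8
b·Ac²: (-1393646/24755297)·833/192 + 48270625/2128955542·103607/1872 = 11065258313/10948914216 ≠ 1/12
b·A²c: 48270625/2128955542·4165/624 = 2209309375/14598552288 ≠ 1/24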